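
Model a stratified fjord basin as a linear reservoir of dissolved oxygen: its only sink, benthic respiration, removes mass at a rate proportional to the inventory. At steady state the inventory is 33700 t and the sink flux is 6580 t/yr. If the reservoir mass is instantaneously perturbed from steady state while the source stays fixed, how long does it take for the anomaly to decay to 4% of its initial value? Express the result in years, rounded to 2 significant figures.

16 yr

For a linear reservoir the anomaly decays as exp(−t/τ) with τ = M/F = 33700/6580 = 5.122 yr.
exp(−t/τ) = 0.04 ⇒ t = −τ ln(0.04) = 5.122 × 3.219 = 16.49 yr.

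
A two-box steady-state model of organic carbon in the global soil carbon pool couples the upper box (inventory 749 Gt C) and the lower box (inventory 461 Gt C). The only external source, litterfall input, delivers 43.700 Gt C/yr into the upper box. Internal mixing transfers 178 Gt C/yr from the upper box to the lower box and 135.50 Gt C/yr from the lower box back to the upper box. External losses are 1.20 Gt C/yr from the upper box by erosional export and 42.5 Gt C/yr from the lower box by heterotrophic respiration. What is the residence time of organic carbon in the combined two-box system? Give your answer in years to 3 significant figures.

27.7 yr

Residence time in the combined system uses the total inventory and the total *external* removal — internal exchanges between the two boxes cancel.
M_total = 749 + 461 = 1210.0 Gt C.
ΣF_external_out = 1.20 + 42.5 = 43.700 Gt C/yr.
τ = M_total / ΣF_ext = 1210.0 / 43.700 = 27.69 yr.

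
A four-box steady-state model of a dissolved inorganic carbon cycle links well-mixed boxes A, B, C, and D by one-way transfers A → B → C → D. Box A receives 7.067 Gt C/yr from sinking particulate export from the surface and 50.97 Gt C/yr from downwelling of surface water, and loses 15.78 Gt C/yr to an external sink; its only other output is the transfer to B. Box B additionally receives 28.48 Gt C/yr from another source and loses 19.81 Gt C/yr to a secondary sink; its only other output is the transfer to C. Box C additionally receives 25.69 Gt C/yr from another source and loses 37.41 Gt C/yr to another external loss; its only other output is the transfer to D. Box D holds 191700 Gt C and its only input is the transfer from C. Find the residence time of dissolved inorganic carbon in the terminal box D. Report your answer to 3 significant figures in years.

4890 yr

Box A: F(A→B) = (7.067 + 50.97) − 15.78 = 42.257 Gt C/yr.
Box B: F(B→C) = (42.257 + 28.48) − 19.81 = 50.927 Gt C/yr.
Box C: F(C→D) = (50.927 + 25.69) − 37.41 = 39.207 Gt C/yr.
Box D throughput = its input = 39.207 Gt C/yr; τ = 191700 / 39.207 = 4889 yr.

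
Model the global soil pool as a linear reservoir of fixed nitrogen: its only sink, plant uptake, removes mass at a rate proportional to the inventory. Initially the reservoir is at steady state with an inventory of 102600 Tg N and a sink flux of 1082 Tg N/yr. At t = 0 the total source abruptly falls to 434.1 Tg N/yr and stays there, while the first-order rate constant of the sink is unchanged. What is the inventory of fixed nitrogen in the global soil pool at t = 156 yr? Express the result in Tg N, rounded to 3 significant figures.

Residence time τ = M₀/F₀ = 94.82 yr. The eventual steady state is M_∞ = M₀·(F₁/F₀) = 102600 × 434.1/1082 = 41163 Tg N.
The anomaly ΔM(t) = M(t) − M_∞ decays as ΔM₀·e^(−t/τ) with ΔM₀ = 102600 − 41163 = 61440 Tg N.
At t = 156 yr, e^(−t/τ) = e^(−1.645) = 0.1930, so ΔM = 11860 Tg N and M = 41163 + 11860 = 53020 Tg N.

53000 Tg N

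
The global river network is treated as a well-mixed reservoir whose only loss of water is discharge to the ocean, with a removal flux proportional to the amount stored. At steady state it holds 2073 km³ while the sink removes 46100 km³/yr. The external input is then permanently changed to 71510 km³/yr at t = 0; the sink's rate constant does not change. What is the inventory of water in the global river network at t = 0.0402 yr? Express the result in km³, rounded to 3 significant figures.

2750 km³

τ = M₀/F₀ = 2073/46100 = 0.04497 yr; rate constant k = 1/τ.
New steady state M_∞ = F₁/k = F₁·τ = 71510 × 0.04497 = 3215.6 km³.
M(t) = M_∞ + (M₀ − M_∞)·e^(−t/τ); t/τ = 0.0402/0.04497 = 0.8940, so e^(−t/τ) = 0.4090.
M(t) = 3215.6 − 1143 × 0.4090 = 2748.3 km³.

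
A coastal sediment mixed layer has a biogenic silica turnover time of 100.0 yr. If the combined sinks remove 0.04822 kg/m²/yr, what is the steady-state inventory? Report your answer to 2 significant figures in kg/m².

τ = M/F ⇒ M = τ × F = 100.0 × 0.04822 = 4.822 kg/m².

4.8 kg/m²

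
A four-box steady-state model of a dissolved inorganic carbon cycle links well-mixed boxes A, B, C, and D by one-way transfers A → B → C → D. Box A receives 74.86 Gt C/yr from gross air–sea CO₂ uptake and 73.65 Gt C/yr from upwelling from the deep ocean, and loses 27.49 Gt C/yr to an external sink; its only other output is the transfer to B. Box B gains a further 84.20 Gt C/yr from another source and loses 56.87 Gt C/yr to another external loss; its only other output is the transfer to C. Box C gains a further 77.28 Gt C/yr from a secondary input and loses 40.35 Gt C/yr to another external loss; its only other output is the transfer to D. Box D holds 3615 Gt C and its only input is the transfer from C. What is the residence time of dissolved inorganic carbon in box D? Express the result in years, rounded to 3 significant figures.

Box A: F(A→B) = (74.86 + 73.65) − 27.49 = 121.02 Gt C/yr.
Box B: F(B→C) = (121.02 + 84.20) − 56.87 = 148.35 Gt C/yr.
Box C: F(C→D) = (148.35 + 77.28) − 40.35 = 185.28 Gt C/yr.
Box D throughput = its input = 185.28 Gt C/yr; τ = 3615 / 185.28 = 19.51 yr.

19.5 yr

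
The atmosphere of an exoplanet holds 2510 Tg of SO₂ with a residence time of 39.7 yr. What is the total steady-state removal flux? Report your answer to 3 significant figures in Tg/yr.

F = M / τ = 2510 / 39.7 = 63.22 Tg/yr.

63.2 Tg/yr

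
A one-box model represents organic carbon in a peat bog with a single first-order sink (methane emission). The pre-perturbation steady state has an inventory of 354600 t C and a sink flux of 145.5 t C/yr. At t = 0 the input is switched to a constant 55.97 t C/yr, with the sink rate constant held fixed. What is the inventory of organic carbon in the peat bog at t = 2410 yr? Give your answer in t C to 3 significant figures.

218000 t C

The sink rate constant is k = F₀/M₀ = 145.5/354600 = 0.0004103 yr⁻¹.
Solving dM/dt = F₁ − kM with M(0) = M₀ gives M(t) = F₁/k + (M₀ − F₁/k)·e^(−kt).
F₁/k = 55.97/0.0004103 = 136410 t C; kt = 0.0004103 × 2410 = 0.9889, e^(−kt) = 0.3720.
M(2410) = 136410 + (354600 − 136410) × 0.3720 = 136410 + 81170 = 217570 t C.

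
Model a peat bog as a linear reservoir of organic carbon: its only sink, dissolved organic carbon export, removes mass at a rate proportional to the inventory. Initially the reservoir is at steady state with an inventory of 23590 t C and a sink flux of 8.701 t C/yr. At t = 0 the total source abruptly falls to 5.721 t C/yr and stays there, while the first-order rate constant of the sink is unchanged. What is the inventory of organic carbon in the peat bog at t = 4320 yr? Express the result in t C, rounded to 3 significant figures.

The sink rate constant is k = F₀/M₀ = 8.701/23590 = 0.0003688 yr⁻¹.
Solving dM/dt = F₁ − kM with M(0) = M₀ gives M(t) = F₁/k + (M₀ − F₁/k)·e^(−kt).
F₁/k = 5.721/0.0003688 = 15511 t C; kt = 0.0003688 × 4320 = 1.593, e^(−kt) = 0.2032.
M(4320) = 15511 + (23590 − 15511) × 0.2032 = 15511 + 1642 = 17153 t C.

17200 t C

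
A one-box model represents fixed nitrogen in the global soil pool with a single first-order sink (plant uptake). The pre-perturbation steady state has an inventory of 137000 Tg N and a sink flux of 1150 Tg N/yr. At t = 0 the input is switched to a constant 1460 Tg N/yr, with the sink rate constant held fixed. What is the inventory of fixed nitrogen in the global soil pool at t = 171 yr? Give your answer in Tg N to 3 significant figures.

165000 Tg N

Residence time τ = M₀/F₀ = 119.1 yr. The eventual steady state is M_∞ = M₀·(F₁/F₀) = 137000 × 1460/1150 = 173930 Tg N.
The anomaly ΔM(t) = M(t) − M_∞ decays as ΔM₀·e^(−t/τ) with ΔM₀ = 137000 − 173930 = −36930 Tg N.
At t = 171 yr, e^(−t/τ) = e^(−1.435) = 0.2380, so ΔM = −8790 Tg N and M = 173930 − 8790 = 165140 Tg N.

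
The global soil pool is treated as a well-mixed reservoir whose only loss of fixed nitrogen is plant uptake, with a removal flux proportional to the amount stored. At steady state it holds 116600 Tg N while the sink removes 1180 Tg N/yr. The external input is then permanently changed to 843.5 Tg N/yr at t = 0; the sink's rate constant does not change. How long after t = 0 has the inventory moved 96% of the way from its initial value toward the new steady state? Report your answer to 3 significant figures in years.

318 yr

τ = M₀/F₀ = 116600/1180 = 98.81 yr.
The remaining gap fraction is e^(−t/τ); 96% covered ⇒ e^(−t/τ) = 0.0400.
t = −τ ln(0.0400) = 98.81 × 3.219 = 318.1 yr.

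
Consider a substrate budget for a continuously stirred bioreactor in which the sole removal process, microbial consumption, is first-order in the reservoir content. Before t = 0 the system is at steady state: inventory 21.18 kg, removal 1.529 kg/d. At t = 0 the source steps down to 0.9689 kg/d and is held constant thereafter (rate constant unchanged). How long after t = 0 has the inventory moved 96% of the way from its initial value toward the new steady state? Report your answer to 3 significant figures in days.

44.6 d

τ = M₀/F₀ = 21.18/1.529 = 13.85 d.
The remaining gap fraction is e^(−t/τ); 96% covered ⇒ e^(−t/τ) = 0.0400.
t = −τ ln(0.0400) = 13.85 × 3.219 = 44.59 d.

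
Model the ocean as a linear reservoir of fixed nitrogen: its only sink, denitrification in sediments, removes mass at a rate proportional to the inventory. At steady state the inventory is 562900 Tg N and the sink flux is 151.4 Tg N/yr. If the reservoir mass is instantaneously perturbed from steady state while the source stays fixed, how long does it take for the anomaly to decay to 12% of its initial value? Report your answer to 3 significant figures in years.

For a linear reservoir the anomaly decays as exp(−t/τ) with τ = M/F = 562900/151.4 = 3718 yr.
exp(−t/τ) = 0.12 ⇒ t = −τ ln(0.12) = 3718 × 2.120 = 7883 yr.

7880 yr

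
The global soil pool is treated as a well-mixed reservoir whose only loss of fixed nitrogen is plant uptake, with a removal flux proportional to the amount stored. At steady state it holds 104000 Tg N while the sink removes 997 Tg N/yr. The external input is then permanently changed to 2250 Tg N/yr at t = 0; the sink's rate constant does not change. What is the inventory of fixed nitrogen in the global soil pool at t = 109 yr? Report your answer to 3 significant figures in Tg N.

Residence time τ = M₀/F₀ = 104.3 yr. The eventual steady state is M_∞ = M₀·(F₁/F₀) = 104000 × 2250/997 = 234700 Tg N.
The anomaly ΔM(t) = M(t) − M_∞ decays as ΔM₀·e^(−t/τ) with ΔM₀ = 104000 − 234700 = −130700 Tg N.
At t = 109 yr, e^(−t/τ) = e^(−1.045) = 0.3517, so ΔM = −45970 Tg N and M = 234700 − 45970 = 188730 Tg N.

189000 Tg N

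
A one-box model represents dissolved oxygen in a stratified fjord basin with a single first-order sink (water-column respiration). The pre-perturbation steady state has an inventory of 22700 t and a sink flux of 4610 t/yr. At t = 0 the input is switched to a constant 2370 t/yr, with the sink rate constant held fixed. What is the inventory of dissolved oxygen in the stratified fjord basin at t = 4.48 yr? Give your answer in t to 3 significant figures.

16100 t

τ = M₀/F₀ = 22700/4610 = 4.924 yr; rate constant k = 1/τ.
New steady state M_∞ = F₁/k = F₁·τ = 2370 × 4.924 = 11670 t.
M(t) = M_∞ + (M₀ − M_∞)·e^(−t/τ); t/τ = 4.48/4.924 = 0.9098, so e^(−t/τ) = 0.4026.
M(t) = 11670 + 11030 × 0.4026 = 16111 t.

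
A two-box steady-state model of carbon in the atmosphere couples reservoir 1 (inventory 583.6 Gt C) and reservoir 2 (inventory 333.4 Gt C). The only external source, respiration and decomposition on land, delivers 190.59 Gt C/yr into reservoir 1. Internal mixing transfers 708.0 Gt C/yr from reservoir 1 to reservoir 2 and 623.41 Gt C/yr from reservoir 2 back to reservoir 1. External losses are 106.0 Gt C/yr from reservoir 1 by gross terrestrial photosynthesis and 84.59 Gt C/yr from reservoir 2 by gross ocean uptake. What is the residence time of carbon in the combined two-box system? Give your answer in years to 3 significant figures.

Residence time in the combined system uses the total inventory and the total *external* removal — internal exchanges between the two boxes cancel.
M_total = 583.6 + 333.4 = 917.00 Gt C.
ΣF_external_out = 106.0 + 84.59 = 190.59 Gt C/yr.
τ = M_total / ΣF_ext = 917.00 / 190.59 = 4.811 yr.

4.81 yr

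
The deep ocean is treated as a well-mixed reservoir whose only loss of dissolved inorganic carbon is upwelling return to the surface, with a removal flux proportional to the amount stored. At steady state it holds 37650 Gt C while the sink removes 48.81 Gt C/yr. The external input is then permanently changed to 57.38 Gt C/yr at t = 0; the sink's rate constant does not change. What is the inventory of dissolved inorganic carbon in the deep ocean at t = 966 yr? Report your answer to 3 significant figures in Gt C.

τ = M₀/F₀ = 37650/48.81 = 771.4 yr; rate constant k = 1/τ.
New steady state M_∞ = F₁/k = F₁·τ = 57.38 × 771.4 = 44261 Gt C.
M(t) = M_∞ + (M₀ − M_∞)·e^(−t/τ); t/τ = 966/771.4 = 1.252, so e^(−t/τ) = 0.2858.
M(t) = 44261 − 6611 × 0.2858 = 42371 Gt C.

42400 Gt C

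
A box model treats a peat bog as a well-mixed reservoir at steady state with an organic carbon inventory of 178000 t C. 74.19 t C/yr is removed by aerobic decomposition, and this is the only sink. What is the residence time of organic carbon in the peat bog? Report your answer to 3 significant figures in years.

2400 yr

τ = M / F = 178000 / 74.19 = 2399 yr.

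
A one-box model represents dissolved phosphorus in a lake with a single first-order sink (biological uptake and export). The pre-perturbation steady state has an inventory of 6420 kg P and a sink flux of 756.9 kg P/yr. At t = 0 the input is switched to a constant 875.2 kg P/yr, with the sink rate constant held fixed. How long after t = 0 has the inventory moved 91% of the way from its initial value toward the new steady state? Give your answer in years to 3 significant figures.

τ = M₀/F₀ = 6420/756.9 = 8.482 yr.
The remaining gap fraction is e^(−t/τ); 91% covered ⇒ e^(−t/τ) = 0.0900.
t = −τ ln(0.0900) = 8.482 × 2.408 = 20.42 yr.

20.4 yr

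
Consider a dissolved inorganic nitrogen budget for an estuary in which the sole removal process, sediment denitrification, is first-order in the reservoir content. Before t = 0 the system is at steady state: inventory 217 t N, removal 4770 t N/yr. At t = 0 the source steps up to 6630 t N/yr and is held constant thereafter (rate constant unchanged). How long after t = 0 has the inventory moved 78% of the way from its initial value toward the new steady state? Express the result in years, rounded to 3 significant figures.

0.0689 yr

τ = M₀/F₀ = 217/4770 = 0.04549 yr.
The remaining gap fraction is e^(−t/τ); 78% covered ⇒ e^(−t/τ) = 0.220.
t = −τ ln(0.220) = 0.04549 × 1.514 = 0.06888 yr.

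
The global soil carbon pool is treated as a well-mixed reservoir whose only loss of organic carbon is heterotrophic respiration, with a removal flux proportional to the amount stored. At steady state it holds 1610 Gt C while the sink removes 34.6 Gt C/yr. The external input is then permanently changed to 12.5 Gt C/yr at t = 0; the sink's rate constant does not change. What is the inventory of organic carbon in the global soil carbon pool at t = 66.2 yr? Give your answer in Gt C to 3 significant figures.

830 Gt C

The sink rate constant is k = F₀/M₀ = 34.6/1610 = 0.02149 yr⁻¹.
Solving dM/dt = F₁ − kM with M(0) = M₀ gives M(t) = F₁/k + (M₀ − F₁/k)·e^(−kt).
F₁/k = 12.5/0.02149 = 581.65 Gt C; kt = 0.02149 × 66.2 = 1.423, e^(−kt) = 0.2411.
M(66.2) = 581.65 + (1610 − 581.65) × 0.2411 = 581.65 + 247.9 = 829.55 Gt C.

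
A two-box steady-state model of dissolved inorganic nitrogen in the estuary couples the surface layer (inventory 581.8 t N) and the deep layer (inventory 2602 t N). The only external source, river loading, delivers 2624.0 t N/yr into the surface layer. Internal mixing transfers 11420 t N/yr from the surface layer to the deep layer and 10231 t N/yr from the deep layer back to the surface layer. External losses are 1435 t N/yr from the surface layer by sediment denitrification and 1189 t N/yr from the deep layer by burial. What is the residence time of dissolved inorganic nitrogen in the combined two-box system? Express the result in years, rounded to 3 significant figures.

1.21 yr

Treat the two boxes together as one reservoir: the mixing fluxes between them are internal recycling, so τ = ΣM / Σ(external losses).
M_total = 581.8 + 2602 = 3183.8 t N.
ΣF_external_out = 1435 + 1189 = 2624.0 t N/yr.
τ = M_total / ΣF_ext = 3183.8 / 2624.0 = 1.213 yr.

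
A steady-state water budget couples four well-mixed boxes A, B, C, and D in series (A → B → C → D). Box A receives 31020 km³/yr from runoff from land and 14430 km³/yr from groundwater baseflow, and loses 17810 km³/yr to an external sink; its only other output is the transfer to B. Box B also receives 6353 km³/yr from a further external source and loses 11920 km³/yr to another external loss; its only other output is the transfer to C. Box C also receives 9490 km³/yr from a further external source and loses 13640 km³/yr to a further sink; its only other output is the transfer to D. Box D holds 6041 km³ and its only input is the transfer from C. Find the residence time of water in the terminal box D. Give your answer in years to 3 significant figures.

Box A: F(A→B) = (31020 + 14430) − 17810 = 27640 km³/yr.
Box B: F(B→C) = (27640 + 6353) − 11920 = 22073 km³/yr.
Box C: F(C→D) = (22073 + 9490) − 13640 = 17923 km³/yr.
Box D throughput = its input = 17923 km³/yr; τ = 6041 / 17923 = 0.3371 yr.

0.337 yr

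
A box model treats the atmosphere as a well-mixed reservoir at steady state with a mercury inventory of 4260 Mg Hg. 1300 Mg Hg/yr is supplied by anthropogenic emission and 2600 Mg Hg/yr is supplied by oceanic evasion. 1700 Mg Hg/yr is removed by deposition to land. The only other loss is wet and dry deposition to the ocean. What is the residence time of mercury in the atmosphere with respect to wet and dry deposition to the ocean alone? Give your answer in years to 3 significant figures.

At steady state ΣF_in = ΣF_out.
ΣF_in = 1300 + 2600 = 3900.0 Mg Hg/yr.
Wet and dry deposition to the ocean flux = ΣF_in − (1700) = 3900.0 − 1700 = 2200 Mg Hg/yr.
τ = M / F = 4260 / 2200 = 1.936 yr.

1.94 yr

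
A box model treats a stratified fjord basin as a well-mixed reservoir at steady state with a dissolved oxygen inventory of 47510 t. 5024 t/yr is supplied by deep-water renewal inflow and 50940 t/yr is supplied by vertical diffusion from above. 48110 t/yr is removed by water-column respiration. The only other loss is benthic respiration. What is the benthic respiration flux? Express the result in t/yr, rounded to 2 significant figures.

At steady state ΣF_in = ΣF_out.
ΣF_in = 5024 + 50940 = 55964 t/yr.
Benthic respiration flux = ΣF_in − (48110) = 55964 − 48110 = 7854 t/yr.

7900 t/yr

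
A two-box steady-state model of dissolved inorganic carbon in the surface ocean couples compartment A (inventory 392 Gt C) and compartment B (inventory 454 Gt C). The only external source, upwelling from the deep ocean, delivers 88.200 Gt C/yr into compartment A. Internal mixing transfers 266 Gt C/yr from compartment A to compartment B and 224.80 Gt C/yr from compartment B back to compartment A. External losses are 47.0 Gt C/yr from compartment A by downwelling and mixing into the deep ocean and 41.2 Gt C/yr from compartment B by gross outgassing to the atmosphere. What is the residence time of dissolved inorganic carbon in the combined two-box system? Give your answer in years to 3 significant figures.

9.59 yr

Residence time in the combined system uses the total inventory and the total *external* removal — internal exchanges between the two boxes cancel.
M_total = 392 + 454 = 846.00 Gt C.
ΣF_external_out = 47.0 + 41.2 = 88.200 Gt C/yr.
τ = M_total / ΣF_ext = 846.00 / 88.200 = 9.592 yr.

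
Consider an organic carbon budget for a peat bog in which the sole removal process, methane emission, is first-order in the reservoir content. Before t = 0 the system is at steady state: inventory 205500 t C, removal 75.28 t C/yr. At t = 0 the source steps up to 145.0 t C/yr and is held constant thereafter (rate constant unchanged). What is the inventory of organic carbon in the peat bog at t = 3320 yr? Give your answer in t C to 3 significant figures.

Residence time τ = M₀/F₀ = 2730 yr. The eventual steady state is M_∞ = M₀·(F₁/F₀) = 205500 × 145.0/75.28 = 395820 t C.
The anomaly ΔM(t) = M(t) − M_∞ decays as ΔM₀·e^(−t/τ) with ΔM₀ = 205500 − 395820 = −190300 t C.
At t = 3320 yr, e^(−t/τ) = e^(−1.216) = 0.2964, so ΔM = −56400 t C and M = 395820 − 56400 = 339420 t C.

339000 t C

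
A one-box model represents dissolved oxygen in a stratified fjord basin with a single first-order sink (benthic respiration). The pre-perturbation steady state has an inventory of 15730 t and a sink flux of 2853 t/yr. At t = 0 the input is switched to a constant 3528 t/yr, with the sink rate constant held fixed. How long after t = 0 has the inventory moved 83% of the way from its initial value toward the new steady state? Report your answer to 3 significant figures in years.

τ = M₀/F₀ = 15730/2853 = 5.513 yr.
The remaining gap fraction is e^(−t/τ); 83% covered ⇒ e^(−t/τ) = 0.170.
t = −τ ln(0.170) = 5.513 × 1.772 = 9.770 yr.

9.77 yr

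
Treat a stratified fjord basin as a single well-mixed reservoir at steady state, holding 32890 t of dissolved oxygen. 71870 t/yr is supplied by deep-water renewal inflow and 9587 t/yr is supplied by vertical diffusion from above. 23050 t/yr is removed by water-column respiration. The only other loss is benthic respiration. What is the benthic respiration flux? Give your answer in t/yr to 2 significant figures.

58000 t/yr

At steady state ΣF_in = ΣF_out.
ΣF_in = 71870 + 9587 = 81457 t/yr.
Benthic respiration flux = ΣF_in − (23050) = 81457 − 23050 = 58410 t/yr.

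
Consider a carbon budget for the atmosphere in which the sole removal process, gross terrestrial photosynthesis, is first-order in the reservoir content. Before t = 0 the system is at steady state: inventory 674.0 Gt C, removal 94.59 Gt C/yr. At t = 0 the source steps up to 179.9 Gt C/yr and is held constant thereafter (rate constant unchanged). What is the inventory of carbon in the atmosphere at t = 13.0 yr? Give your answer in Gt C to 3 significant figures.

τ = M₀/F₀ = 674.0/94.59 = 7.125 yr; rate constant k = 1/τ.
New steady state M_∞ = F₁/k = F₁·τ = 179.9 × 7.125 = 1281.9 Gt C.
M(t) = M_∞ + (M₀ − M_∞)·e^(−t/τ); t/τ = 13.0/7.125 = 1.824, so e^(−t/τ) = 0.1613.
M(t) = 1281.9 − 607.9 × 0.1613 = 1183.8 Gt C.

1180 Gt C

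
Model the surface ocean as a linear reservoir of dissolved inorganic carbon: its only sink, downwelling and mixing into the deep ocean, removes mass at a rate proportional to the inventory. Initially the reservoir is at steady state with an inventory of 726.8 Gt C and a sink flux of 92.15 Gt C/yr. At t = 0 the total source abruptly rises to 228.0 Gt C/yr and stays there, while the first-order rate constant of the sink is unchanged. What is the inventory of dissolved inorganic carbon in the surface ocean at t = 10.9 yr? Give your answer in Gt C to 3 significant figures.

1530 Gt C

The sink rate constant is k = F₀/M₀ = 92.15/726.8 = 0.1268 yr⁻¹.
Solving dM/dt = F₁ − kM with M(0) = M₀ gives M(t) = F₁/k + (M₀ − F₁/k)·e^(−kt).
F₁/k = 228.0/0.1268 = 1798.3 Gt C; kt = 0.1268 × 10.9 = 1.382, e^(−kt) = 0.2511.
M(10.9) = 1798.3 + (726.8 − 1798.3) × 0.2511 = 1798.3 − 269.0 = 1529.2 Gt C.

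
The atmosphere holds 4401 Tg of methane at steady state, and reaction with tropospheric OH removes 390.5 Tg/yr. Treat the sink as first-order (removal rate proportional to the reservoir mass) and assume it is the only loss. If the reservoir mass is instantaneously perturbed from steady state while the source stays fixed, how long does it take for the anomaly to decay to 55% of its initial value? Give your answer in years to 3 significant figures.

6.74 yr

For a linear reservoir the anomaly decays as exp(−t/τ) with τ = M/F = 4401/390.5 = 11.27 yr.
exp(−t/τ) = 0.55 ⇒ t = −τ ln(0.55) = 11.27 × 0.5978 = 6.738 yr.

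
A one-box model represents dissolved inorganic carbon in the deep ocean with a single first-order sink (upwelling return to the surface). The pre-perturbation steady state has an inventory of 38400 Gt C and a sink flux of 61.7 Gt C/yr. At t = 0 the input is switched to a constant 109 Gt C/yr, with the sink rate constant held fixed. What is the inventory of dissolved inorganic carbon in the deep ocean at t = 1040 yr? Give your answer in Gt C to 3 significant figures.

62300 Gt C

Residence time τ = M₀/F₀ = 622.4 yr. The eventual steady state is M_∞ = M₀·(F₁/F₀) = 38400 × 109/61.7 = 67838 Gt C.
The anomaly ΔM(t) = M(t) − M_∞ decays as ΔM₀·e^(−t/τ) with ΔM₀ = 38400 − 67838 = −29440 Gt C.
At t = 1040 yr, e^(−t/τ) = e^(−1.671) = 0.1881, so ΔM = −5536 Gt C and M = 67838 − 5536 = 62302 Gt C.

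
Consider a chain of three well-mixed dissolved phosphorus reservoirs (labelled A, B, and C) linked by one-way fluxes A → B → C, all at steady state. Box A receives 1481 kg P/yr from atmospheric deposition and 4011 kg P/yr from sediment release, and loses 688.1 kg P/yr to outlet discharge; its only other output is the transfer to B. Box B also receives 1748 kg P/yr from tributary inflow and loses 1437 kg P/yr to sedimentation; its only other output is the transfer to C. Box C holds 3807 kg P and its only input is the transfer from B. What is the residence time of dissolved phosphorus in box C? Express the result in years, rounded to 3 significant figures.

0.744 yr

Box A: F(A→B) = (1481 + 4011) − 688.1 = 4803.9 kg P/yr.
Box B: F(B→C) = (4803.9 + 1748) − 1437 = 5114.9 kg P/yr.
Box C throughput = its input = 5114.9 kg P/yr; τ = 3807 / 5114.9 = 0.7443 yr.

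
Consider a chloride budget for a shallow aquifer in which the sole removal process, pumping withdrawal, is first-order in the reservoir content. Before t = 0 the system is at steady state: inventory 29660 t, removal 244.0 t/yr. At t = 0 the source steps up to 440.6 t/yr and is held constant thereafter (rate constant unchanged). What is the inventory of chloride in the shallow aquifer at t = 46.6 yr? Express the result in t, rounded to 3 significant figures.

τ = M₀/F₀ = 29660/244.0 = 121.6 yr; rate constant k = 1/τ.
New steady state M_∞ = F₁/k = F₁·τ = 440.6 × 121.6 = 53558 t.
M(t) = M_∞ + (M₀ − M_∞)·e^(−t/τ); t/τ = 46.6/121.6 = 0.3834, so e^(−t/τ) = 0.6816.
M(t) = 53558 − 23900 × 0.6816 = 37270 t.

37300 t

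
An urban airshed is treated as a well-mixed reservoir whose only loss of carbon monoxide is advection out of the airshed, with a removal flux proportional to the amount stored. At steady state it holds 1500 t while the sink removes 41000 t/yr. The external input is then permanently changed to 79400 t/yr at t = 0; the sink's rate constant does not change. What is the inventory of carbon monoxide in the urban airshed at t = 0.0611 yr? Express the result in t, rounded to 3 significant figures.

2640 t

τ = M₀/F₀ = 1500/41000 = 0.03659 yr; rate constant k = 1/τ.
New steady state M_∞ = F₁/k = F₁·τ = 79400 × 0.03659 = 2904.9 t.
M(t) = M_∞ + (M₀ − M_∞)·e^(−t/τ); t/τ = 0.0611/0.03659 = 1.670, so e^(−t/τ) = 0.1882.
M(t) = 2904.9 − 1405 × 0.1882 = 2640.4 t.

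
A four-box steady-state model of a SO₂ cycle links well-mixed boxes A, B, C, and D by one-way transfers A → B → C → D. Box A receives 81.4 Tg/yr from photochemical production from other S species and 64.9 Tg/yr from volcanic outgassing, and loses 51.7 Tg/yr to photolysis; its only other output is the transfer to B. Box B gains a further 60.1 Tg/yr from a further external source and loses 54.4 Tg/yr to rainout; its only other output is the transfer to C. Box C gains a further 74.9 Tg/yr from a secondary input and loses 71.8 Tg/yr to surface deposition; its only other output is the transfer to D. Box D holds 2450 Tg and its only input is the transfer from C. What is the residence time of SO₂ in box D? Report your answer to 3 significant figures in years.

Box A: F(A→B) = (81.4 + 64.9) − 51.7 = 94.600 Tg/yr.
Box B: F(B→C) = (94.600 + 60.1) − 54.4 = 100.30 Tg/yr.
Box C: F(C→D) = (100.30 + 74.9) − 71.8 = 103.40 Tg/yr.
Box D throughput = its input = 103.40 Tg/yr; τ = 2450 / 103.40 = 23.69 yr.

23.7 yr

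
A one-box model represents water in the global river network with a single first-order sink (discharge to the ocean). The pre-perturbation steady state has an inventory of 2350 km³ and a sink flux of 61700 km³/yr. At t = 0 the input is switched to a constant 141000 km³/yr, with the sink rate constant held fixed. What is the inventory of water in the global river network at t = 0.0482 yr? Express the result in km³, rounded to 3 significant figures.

4520 km³

τ = M₀/F₀ = 2350/61700 = 0.03809 yr; rate constant k = 1/τ.
New steady state M_∞ = F₁/k = F₁·τ = 141000 × 0.03809 = 5370.3 km³.
M(t) = M_∞ + (M₀ − M_∞)·e^(−t/τ); t/τ = 0.0482/0.03809 = 1.266, so e^(−t/τ) = 0.2821.
M(t) = 5370.3 − 3020 × 0.2821 = 4518.3 km³.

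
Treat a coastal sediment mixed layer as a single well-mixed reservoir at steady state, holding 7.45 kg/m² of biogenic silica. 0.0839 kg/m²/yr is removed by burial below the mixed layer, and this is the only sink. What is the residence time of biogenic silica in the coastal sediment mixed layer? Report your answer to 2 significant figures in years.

τ = M / F = 7.45 / 0.0839 = 88.80 yr.

89 yr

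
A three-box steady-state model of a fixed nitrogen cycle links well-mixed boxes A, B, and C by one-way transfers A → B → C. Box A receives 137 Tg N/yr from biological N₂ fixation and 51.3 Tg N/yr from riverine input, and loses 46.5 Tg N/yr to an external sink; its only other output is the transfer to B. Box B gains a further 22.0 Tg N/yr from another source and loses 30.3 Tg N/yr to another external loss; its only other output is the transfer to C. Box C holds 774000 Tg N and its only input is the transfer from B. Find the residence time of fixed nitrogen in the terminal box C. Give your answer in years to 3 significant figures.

Box A: F(A→B) = (137 + 51.3) − 46.5 = 141.80 Tg N/yr.
Box B: F(B→C) = (141.80 + 22.0) − 30.3 = 133.50 Tg N/yr.
Box C throughput = its input = 133.50 Tg N/yr; τ = 774000 / 133.50 = 5798 yr.

5800 yr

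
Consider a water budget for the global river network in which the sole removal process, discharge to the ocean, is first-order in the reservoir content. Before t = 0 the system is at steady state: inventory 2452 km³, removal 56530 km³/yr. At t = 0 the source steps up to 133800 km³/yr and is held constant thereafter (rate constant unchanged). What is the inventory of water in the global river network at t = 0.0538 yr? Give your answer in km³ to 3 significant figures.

4830 km³

τ = M₀/F₀ = 2452/56530 = 0.04338 yr; rate constant k = 1/τ.
New steady state M_∞ = F₁/k = F₁·τ = 133800 × 0.04338 = 5803.6 km³.
M(t) = M_∞ + (M₀ − M_∞)·e^(−t/τ); t/τ = 0.0538/0.04338 = 1.240, so e^(−t/τ) = 0.2893.
M(t) = 5803.6 − 3352 × 0.2893 = 4834.0 km³.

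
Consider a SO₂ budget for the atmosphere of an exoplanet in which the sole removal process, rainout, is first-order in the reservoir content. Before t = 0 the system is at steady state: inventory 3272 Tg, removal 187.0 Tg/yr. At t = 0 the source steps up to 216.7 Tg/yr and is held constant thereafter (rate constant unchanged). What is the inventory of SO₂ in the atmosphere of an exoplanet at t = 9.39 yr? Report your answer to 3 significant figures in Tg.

τ = M₀/F₀ = 3272/187.0 = 17.50 yr; rate constant k = 1/τ.
New steady state M_∞ = F₁/k = F₁·τ = 216.7 × 17.50 = 3791.7 Tg.
M(t) = M_∞ + (M₀ − M_∞)·e^(−t/τ); t/τ = 9.39/17.50 = 0.5367, so e^(−t/τ) = 0.5847.
M(t) = 3791.7 − 519.7 × 0.5847 = 3487.8 Tg.

3490 Tg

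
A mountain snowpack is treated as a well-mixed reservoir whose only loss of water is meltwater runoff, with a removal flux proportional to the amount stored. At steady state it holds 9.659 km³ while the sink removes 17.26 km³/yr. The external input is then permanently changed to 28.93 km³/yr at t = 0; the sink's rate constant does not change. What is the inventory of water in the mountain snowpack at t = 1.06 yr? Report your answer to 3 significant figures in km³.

15.2 km³

The sink rate constant is k = F₀/M₀ = 17.26/9.659 = 1.787 yr⁻¹.
Solving dM/dt = F₁ − kM with M(0) = M₀ gives M(t) = F₁/k + (M₀ − F₁/k)·e^(−kt).
F₁/k = 28.93/1.787 = 16.190 km³; kt = 1.787 × 1.06 = 1.894, e^(−kt) = 0.1504.
M(1.06) = 16.190 + (9.659 − 16.190) × 0.1504 = 16.190 − 0.9825 = 15.207 km³.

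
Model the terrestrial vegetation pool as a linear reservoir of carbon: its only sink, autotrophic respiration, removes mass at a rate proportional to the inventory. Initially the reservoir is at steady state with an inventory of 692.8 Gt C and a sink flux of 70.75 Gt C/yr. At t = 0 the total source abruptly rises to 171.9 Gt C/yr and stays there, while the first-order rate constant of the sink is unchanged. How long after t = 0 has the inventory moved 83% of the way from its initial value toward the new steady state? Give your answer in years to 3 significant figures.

τ = M₀/F₀ = 692.8/70.75 = 9.792 yr.
The remaining gap fraction is e^(−t/τ); 83% covered ⇒ e^(−t/τ) = 0.170.
t = −τ ln(0.170) = 9.792 × 1.772 = 17.35 yr.

17.4 yr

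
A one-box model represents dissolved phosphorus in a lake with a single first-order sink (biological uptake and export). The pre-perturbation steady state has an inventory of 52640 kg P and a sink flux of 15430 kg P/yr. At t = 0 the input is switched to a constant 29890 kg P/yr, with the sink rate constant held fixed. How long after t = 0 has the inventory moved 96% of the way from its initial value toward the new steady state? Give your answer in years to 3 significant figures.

τ = M₀/F₀ = 52640/15430 = 3.412 yr.
The remaining gap fraction is e^(−t/τ); 96% covered ⇒ e^(−t/τ) = 0.0400.
t = −τ ln(0.0400) = 3.412 × 3.219 = 10.98 yr.

11.0 yr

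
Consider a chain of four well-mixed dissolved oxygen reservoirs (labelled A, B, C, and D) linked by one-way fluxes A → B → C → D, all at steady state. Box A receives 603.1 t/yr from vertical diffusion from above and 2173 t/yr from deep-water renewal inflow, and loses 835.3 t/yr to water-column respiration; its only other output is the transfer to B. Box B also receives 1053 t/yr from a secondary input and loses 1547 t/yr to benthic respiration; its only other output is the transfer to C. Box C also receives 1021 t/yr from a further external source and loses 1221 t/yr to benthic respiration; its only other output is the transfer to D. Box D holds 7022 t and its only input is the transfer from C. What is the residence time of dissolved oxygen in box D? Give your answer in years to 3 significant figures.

Box A: F(A→B) = (603.1 + 2173) − 835.3 = 1940.8 t/yr.
Box B: F(B→C) = (1940.8 + 1053) − 1547 = 1446.8 t/yr.
Box C: F(C→D) = (1446.8 + 1021) − 1221 = 1246.8 t/yr.
Box D throughput = its input = 1246.8 t/yr; τ = 7022 / 1246.8 = 5.632 yr.

5.63 yr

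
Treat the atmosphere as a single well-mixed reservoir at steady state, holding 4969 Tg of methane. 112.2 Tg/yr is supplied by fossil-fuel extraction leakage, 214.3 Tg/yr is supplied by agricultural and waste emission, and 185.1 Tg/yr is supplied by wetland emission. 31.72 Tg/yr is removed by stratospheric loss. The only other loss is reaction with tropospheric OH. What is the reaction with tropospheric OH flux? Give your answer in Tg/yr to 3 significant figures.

480 Tg/yr

At steady state ΣF_in = ΣF_out.
ΣF_in = 112.2 + 214.3 + 185.1 = 511.60 Tg/yr.
Reaction with tropospheric OH flux = ΣF_in − (31.72) = 511.60 − 31.72 = 479.9 Tg/yr.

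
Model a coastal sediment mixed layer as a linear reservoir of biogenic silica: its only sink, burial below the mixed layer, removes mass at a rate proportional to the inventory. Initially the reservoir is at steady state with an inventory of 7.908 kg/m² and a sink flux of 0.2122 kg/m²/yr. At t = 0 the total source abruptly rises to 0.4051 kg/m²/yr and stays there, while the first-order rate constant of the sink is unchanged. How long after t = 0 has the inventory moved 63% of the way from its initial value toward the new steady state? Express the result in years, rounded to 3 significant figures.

37.1 yr

τ = M₀/F₀ = 7.908/0.2122 = 37.27 yr.
The remaining gap fraction is e^(−t/τ); 63% covered ⇒ e^(−t/τ) = 0.370.
t = −τ ln(0.370) = 37.27 × 0.9943 = 37.05 yr.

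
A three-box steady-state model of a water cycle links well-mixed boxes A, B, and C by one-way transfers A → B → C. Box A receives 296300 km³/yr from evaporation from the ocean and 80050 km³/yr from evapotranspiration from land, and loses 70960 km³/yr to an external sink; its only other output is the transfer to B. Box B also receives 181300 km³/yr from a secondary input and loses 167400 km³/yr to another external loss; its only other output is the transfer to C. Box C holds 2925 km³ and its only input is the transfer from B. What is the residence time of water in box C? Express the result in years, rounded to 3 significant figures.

Box A: F(A→B) = (296300 + 80050) − 70960 = 305390 km³/yr.
Box B: F(B→C) = (305390 + 181300) − 167400 = 319290 km³/yr.
Box C throughput = its input = 319290 km³/yr; τ = 2925 / 319290 = 0.009161 yr.

0.00916 yr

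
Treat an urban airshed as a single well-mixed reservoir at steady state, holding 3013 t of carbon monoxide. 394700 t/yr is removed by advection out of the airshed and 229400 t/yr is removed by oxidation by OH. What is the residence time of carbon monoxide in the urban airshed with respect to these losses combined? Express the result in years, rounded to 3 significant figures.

Total removal = 394700 + 229400 = 624100 t/yr.
τ = M / ΣF_out = 3013 / 624100 = 0.004828 yr.

0.00483 yr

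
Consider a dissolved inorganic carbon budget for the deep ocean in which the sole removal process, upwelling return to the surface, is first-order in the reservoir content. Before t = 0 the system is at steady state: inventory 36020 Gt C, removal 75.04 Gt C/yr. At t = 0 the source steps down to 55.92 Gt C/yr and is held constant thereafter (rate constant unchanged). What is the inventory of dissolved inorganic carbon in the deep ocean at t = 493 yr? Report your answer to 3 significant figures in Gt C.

30100 Gt C

τ = M₀/F₀ = 36020/75.04 = 480.0 yr; rate constant k = 1/τ.
New steady state M_∞ = F₁/k = F₁·τ = 55.92 × 480.0 = 26842 Gt C.
M(t) = M_∞ + (M₀ − M_∞)·e^(−t/τ); t/τ = 493/480.0 = 1.027, so e^(−t/τ) = 0.3581.
M(t) = 26842 + 9178 × 0.3581 = 30128 Gt C.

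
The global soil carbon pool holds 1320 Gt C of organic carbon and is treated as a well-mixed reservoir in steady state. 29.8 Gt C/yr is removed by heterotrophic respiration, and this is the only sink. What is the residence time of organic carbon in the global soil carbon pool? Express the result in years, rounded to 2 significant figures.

44 yr

τ = M / F = 1320 / 29.8 = 44.30 yr.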